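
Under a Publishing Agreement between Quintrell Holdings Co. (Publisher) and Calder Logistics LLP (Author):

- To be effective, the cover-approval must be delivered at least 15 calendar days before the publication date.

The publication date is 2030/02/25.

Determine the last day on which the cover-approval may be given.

2030/02/10

2030/02/25 minus 15 days is 2030/02/10.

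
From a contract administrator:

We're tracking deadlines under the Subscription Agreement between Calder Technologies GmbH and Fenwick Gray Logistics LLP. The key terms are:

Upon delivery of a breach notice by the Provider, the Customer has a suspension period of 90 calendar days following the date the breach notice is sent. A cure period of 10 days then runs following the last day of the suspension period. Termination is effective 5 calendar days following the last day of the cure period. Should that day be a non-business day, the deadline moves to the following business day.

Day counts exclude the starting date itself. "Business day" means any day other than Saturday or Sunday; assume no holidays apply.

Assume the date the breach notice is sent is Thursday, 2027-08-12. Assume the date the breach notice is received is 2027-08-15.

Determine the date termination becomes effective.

Adding 90 calendar days to 2027-08-12 gives 2027-11-10, which is the last day of the suspension period.
The last day of the cure period: 2027-11-10 + 10 days = 2027-11-20.
The date termination becomes effective: 5 calendar days after 2027-11-20 is 2027-11-25. 2027-11-25 is a Thursday, so no roll-forward applies.

2027-11-25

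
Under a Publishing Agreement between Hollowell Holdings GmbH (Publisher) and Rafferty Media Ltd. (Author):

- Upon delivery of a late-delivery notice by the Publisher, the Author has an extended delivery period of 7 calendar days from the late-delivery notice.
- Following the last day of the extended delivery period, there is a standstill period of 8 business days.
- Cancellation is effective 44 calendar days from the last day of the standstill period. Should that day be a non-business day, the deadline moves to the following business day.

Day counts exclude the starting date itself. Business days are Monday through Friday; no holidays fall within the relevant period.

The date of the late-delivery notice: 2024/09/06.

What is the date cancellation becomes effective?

2024/11/08

The last day of the extended delivery period: 7 calendar days after 2024/09/06 is 2024/09/13.
From Friday, 2024/09/13, 8 business days (Sep 16, Sep 17, Sep 18, Sep 19, Sep 20, Sep 23, Sep 24, Sep 25, skipping weekends) brings us to Wednesday, 2024/09/25, which is the last day of the standstill period.
The date cancellation becomes effective: 44 calendar days after 2024/09/25 is 2024/11/08. 2024/11/08 is a Friday, so no roll-forward applies.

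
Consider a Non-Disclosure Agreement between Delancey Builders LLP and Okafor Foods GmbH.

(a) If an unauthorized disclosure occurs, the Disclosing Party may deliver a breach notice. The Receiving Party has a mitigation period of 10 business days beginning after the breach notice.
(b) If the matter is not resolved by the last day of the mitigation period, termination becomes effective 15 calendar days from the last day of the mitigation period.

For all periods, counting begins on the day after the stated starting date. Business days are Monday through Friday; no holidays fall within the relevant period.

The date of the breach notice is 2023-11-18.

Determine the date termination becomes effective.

The last day of the mitigation period: 10 business days after Saturday, 2023-11-18, skipping weekends — Nov 20, Nov 21, Nov 22, Nov 23, Nov 24, Nov 27, Nov 28, Nov 29, Nov 30, Dec 1 — lands on Friday, 2023-12-01.
The date termination becomes effective: 2023-12-01 + 15 days = 2023-12-16.

2023-12-16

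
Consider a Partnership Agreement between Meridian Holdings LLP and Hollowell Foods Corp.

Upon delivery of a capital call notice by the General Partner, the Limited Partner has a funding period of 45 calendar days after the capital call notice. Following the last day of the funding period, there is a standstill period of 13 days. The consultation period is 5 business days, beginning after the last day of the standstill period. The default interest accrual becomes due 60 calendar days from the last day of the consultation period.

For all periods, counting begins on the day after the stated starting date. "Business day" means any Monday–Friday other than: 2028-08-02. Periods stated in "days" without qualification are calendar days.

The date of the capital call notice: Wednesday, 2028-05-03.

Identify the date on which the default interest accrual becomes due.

The last day of the funding period: 2028-05-03 + 45 days = 2028-06-17.
The last day of the standstill period: 13 calendar days after 2028-06-17 is 2028-06-30.
The last day of the consultation period: 5 business days after Friday, 2028-06-30, skipping weekends — Jul 3, Jul 4, Jul 5, Jul 6, Jul 7 — lands on Friday, 2028-07-07.
The date on which the default interest accrual becomes due: 60 calendar days after 2028-07-07 is 2028-09-05.

2028-09-05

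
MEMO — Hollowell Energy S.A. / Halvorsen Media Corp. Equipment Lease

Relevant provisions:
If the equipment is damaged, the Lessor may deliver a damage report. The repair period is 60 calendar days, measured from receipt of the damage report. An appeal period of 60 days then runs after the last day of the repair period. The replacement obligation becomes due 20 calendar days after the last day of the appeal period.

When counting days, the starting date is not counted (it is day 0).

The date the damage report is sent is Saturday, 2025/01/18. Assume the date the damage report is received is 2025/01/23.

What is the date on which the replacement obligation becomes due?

The last day of the repair period: 2025/01/23 + 60 days = 2025/03/24.
The last day of the appeal period: 2025/03/24 + 60 days = 2025/05/23.
The date on which the replacement obligation becomes due: 2025/05/23 + 20 days = 2025/06/12.

2025/06/12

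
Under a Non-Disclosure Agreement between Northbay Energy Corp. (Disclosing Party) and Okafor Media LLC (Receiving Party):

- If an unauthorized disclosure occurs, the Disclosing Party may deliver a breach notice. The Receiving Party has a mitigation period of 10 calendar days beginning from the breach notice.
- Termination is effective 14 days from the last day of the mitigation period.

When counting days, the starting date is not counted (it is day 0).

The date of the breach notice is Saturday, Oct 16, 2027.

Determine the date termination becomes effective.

Nov 9, 2027

The last day of the mitigation period: 10 calendar days after Oct 16, 2027 is Oct 26, 2027.
Adding 14 calendar days to Oct 26, 2027 gives Nov 9, 2027, which is the date termination becomes effective.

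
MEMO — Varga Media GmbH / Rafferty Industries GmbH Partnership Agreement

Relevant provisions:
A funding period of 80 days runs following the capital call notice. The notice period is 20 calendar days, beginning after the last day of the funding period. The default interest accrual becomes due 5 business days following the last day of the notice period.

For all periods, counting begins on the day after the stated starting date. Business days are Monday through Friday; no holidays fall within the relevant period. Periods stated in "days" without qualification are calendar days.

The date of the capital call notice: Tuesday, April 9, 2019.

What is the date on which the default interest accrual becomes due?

July 25, 2019

Adding 80 calendar days to April 9, 2019 gives June 28, 2019, which is the last day of the funding period.
The last day of the notice period: 20 calendar days after June 28, 2019 is July 18, 2019.
The date on which the default interest accrual becomes due: 5 business days after Thursday, July 18, 2019, skipping weekends — Jul 19, Jul 22, Jul 23, Jul 24, Jul 25 — lands on Thursday, July 25, 2019.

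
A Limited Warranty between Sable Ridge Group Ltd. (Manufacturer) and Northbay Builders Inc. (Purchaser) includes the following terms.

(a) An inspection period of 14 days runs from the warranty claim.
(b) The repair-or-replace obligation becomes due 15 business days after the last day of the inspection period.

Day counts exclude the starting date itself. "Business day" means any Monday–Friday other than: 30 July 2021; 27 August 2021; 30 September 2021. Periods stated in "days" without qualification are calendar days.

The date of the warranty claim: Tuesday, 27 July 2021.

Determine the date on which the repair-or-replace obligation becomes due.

1 September 2021

Adding 14 calendar days to 27 July 2021 gives 10 August 2021, which is the last day of the inspection period.
From Tuesday, 10 August 2021, 15 business days (Aug 11, Aug 12, Aug 13, Aug 16, …, Aug 30, Aug 31, Sep 1, skipping weekends and the listed holiday on Aug 27) brings us to Wednesday, 1 September 2021, which is the date on which the repair-or-replace obligation becomes due.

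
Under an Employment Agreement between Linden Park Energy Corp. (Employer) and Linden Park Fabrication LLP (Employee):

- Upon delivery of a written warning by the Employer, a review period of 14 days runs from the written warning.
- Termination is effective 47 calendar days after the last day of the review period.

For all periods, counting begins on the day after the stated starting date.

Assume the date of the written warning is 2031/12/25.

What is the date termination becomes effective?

The last day of the review period: 14 calendar days after 2031/12/25 is 2032/01/08.
The date termination becomes effective: 47 calendar days after 2032/01/08 is 2032/02/24.

2032/02/24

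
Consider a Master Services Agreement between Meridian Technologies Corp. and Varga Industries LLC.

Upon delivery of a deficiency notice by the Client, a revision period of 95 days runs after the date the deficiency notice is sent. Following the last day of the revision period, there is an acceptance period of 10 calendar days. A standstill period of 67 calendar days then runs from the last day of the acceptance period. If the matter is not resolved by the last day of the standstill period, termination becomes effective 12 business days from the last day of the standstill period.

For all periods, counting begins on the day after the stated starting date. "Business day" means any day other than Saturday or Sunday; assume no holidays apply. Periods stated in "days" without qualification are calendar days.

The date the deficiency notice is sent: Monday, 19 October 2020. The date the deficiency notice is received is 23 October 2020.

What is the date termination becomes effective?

The last day of the revision period: 19 October 2020 + 95 days = 22 January 2021.
Adding 10 calendar days to 22 January 2021 gives 1 February 2021, which is the last day of the acceptance period.
The last day of the standstill period: 1 February 2021 + 67 days = 9 April 2021.
The date termination becomes effective: counting 12 business days from Friday, 9 April 2021 (Apr 12, Apr 13, Apr 14, Apr 15, …, Apr 23, Apr 26, Apr 27, skipping weekends) reaches Tuesday, 27 April 2021.

27 April 2021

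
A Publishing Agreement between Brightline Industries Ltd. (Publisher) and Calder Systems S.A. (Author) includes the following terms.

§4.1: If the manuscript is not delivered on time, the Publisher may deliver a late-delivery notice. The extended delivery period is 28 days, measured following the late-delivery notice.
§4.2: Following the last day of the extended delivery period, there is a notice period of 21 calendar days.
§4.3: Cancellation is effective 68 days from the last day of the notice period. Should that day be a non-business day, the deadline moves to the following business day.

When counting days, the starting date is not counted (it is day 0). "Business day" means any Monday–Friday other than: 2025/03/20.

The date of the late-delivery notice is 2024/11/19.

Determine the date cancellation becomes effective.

Adding 28 calendar days to 2024/11/19 gives 2024/12/17, which is the last day of the extended delivery period.
The last day of the notice period: 2024/12/17 + 21 days = 2025/01/07.
Adding 68 calendar days to 2025/01/07 gives 2025/03/16, which is the date cancellation becomes effective. That falls on a Sunday, so it rolls to the next business day, Monday, 2025/03/17.

2025/03/17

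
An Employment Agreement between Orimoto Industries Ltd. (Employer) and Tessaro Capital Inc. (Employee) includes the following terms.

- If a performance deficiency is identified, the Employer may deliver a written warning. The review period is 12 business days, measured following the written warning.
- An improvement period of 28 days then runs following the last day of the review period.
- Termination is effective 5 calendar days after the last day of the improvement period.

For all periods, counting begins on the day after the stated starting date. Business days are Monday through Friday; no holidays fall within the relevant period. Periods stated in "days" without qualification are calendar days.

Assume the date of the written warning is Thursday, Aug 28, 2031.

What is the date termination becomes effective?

From Thursday, Aug 28, 2031, 12 business days (Aug 29, Sep 1, Sep 2, Sep 3, …, Sep 11, Sep 12, Sep 15, skipping weekends) brings us to Monday, Sep 15, 2031, which is the last day of the review period.
The last day of the improvement period: 28 calendar days after Sep 15, 2031 is Oct 13, 2031.
Adding 5 calendar days to Oct 13, 2031 gives Oct 18, 2031, which is the date termination becomes effective.

Oct 18, 2031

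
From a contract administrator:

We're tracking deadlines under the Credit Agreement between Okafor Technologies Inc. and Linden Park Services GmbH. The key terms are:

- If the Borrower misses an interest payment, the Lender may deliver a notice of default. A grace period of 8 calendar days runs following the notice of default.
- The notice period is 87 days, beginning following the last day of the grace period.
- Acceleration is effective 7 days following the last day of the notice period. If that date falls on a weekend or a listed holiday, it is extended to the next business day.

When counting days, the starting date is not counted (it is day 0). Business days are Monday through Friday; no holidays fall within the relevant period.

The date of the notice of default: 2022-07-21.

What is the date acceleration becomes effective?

Adding 8 calendar days to 2022-07-21 gives 2022-07-29, which is the last day of the grace period.
Adding 87 calendar days to 2022-07-29 gives 2022-10-24, which is the last day of the notice period.
Adding 7 calendar days to 2022-10-24 gives 2022-10-31, which is the date acceleration becomes effective. 2022-10-31 is a Monday, so no roll-forward applies.

2022-10-31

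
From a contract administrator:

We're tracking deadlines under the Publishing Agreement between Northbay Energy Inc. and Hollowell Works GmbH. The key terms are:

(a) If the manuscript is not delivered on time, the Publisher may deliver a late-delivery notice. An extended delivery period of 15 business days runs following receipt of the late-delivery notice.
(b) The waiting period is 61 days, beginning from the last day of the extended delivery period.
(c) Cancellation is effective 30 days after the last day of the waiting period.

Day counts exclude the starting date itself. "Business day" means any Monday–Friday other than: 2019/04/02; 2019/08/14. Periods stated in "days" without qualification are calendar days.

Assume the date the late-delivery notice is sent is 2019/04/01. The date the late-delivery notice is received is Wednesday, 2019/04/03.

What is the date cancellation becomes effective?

2019/07/24

The last day of the extended delivery period: counting 15 business days from Wednesday, 2019/04/03 (Apr 4, Apr 5, Apr 8, Apr 9, …, Apr 22, Apr 23, Apr 24, skipping weekends) reaches Wednesday, 2019/04/24.
The last day of the waiting period: 2019/04/24 + 61 days = 2019/06/24.
The date cancellation becomes effective: 2019/06/24 + 30 days = 2019/07/24.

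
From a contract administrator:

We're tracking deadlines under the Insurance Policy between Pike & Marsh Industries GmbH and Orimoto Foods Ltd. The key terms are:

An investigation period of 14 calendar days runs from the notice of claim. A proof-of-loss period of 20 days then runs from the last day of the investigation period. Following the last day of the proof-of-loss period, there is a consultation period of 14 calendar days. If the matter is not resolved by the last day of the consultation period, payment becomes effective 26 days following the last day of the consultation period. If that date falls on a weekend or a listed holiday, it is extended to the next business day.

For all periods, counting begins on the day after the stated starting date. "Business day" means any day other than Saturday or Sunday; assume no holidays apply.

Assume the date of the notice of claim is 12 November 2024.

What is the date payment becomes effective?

27 January 2025

The last day of the investigation period: 12 November 2024 + 14 days = 26 November 2024.
The last day of the proof-of-loss period: 20 calendar days after 26 November 2024 is 16 December 2024.
Adding 14 calendar days to 16 December 2024 gives 30 December 2024, which is the last day of the consultation period.
The date payment becomes effective: 26 calendar days after 30 December 2024 is 25 January 2025. That falls on a Saturday, so it rolls to the next business day, Monday, 27 January 2025.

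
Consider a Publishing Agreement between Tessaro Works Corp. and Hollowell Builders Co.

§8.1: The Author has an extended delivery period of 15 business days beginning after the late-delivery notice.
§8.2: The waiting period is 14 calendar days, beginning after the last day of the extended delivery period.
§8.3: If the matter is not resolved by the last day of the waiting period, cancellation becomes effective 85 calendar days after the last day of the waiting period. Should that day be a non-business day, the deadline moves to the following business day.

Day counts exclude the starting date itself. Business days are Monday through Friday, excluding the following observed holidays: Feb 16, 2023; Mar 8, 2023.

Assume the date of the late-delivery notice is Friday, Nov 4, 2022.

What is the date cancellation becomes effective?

The last day of the extended delivery period: counting 15 business days from Friday, Nov 4, 2022 (Nov 7, Nov 8, Nov 9, Nov 10, …, Nov 23, Nov 24, Nov 25, skipping weekends) reaches Friday, Nov 25, 2022.
The last day of the waiting period: 14 calendar days after Nov 25, 2022 is Dec 9, 2022.
The date cancellation becomes effective: 85 calendar days after Dec 9, 2022 is Mar 4, 2023. That falls on a Saturday, so it rolls to the next business day, Monday, Mar 6, 2023.

Mar 6, 2023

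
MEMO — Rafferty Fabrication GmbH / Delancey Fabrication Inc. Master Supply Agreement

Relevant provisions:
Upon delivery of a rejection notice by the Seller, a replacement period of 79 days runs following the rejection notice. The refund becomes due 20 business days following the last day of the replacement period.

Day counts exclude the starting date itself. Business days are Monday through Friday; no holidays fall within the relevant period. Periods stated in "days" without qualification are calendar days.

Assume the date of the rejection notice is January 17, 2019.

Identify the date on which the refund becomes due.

May 3, 2019

The last day of the replacement period: January 17, 2019 + 79 days = April 6, 2019.
From Saturday, April 6, 2019, 20 business days (Apr 8, Apr 9, Apr 10, Apr 11, …, May 1, May 2, May 3, skipping weekends) brings us to Friday, May 3, 2019, which is the date on which the refund becomes due.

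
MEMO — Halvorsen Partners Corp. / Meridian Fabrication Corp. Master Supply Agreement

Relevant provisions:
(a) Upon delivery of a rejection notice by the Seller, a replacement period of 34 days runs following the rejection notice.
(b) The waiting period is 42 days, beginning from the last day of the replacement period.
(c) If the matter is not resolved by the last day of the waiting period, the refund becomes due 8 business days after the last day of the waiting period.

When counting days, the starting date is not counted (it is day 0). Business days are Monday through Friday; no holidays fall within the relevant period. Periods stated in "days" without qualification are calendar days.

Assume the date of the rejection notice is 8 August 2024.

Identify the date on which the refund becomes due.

Adding 34 calendar days to 8 August 2024 gives 11 September 2024, which is the last day of the replacement period.
Adding 42 calendar days to 11 September 2024 gives 23 October 2024, which is the last day of the waiting period.
From Wednesday, 23 October 2024, 8 business days (Oct 24, Oct 25, Oct 28, Oct 29, Oct 30, Oct 31, Nov 1, Nov 4, skipping weekends) brings us to Monday, 4 November 2024, which is the date on which the refund becomes due.

4 November 2024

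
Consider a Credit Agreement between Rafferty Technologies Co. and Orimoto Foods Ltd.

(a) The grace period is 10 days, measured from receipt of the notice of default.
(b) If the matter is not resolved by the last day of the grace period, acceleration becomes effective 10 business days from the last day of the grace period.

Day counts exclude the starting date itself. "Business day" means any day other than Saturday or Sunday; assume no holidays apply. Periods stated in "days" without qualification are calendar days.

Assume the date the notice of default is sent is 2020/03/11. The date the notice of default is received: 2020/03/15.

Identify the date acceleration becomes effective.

2020/04/08

The last day of the grace period: 2020/03/15 + 10 days = 2020/03/25.
The date acceleration becomes effective: 10 business days after Wednesday, 2020/03/25, skipping weekends — Mar 26, Mar 27, Mar 30, Mar 31, Apr 1, Apr 2, Apr 3, Apr 6, Apr 7, Apr 8 — lands on Wednesday, 2020/04/08.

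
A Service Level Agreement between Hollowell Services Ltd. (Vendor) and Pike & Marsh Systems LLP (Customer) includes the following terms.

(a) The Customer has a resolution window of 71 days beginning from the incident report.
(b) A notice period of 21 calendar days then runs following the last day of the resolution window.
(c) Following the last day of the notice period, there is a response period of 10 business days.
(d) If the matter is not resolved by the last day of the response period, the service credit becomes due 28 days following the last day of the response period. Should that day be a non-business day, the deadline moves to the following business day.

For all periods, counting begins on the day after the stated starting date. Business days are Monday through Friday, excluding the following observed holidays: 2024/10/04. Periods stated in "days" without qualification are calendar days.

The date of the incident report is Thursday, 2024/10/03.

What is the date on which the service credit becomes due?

2025/02/14

The last day of the resolution window: 71 calendar days after 2024/10/03 is 2024/12/13.
Adding 21 calendar days to 2024/12/13 gives 2025/01/03, which is the last day of the notice period.
The last day of the response period: counting 10 business days from Friday, 2025/01/03 (Jan 6, Jan 7, Jan 8, Jan 9, Jan 10, Jan 13, Jan 14, Jan 15, Jan 16, Jan 17, skipping weekends) reaches Friday, 2025/01/17.
The date on which the service credit becomes due: 28 calendar days after 2025/01/17 is 2025/02/14. 2025/02/14 is a Friday and is not a listed holiday, so no roll-forward applies.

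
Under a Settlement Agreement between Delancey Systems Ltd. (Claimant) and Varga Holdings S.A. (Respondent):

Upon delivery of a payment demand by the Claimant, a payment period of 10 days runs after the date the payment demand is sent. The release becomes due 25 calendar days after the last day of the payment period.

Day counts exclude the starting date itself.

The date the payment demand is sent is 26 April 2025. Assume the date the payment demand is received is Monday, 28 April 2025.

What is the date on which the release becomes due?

31 May 2025

The last day of the payment period: 10 calendar days after 26 April 2025 is 6 May 2025.
The date on which the release becomes due: 6 May 2025 + 25 days = 31 May 2025.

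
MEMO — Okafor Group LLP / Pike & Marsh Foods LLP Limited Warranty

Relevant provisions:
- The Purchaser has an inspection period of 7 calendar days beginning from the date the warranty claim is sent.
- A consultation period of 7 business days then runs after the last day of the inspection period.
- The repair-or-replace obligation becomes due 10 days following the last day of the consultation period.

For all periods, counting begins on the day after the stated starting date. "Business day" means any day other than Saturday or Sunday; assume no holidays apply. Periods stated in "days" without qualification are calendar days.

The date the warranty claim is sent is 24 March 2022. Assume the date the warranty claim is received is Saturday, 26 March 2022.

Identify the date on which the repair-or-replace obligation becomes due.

21 April 2022

The last day of the inspection period: 7 calendar days after 24 March 2022 is 31 March 2022.
The last day of the consultation period: 7 business days after Thursday, 31 March 2022, skipping weekends — Apr 1, Apr 4, Apr 5, Apr 6, Apr 7, Apr 8, Apr 11 — lands on Monday, 11 April 2022.
The date on which the repair-or-replace obligation becomes due: 10 calendar days after 11 April 2022 is 21 April 2022.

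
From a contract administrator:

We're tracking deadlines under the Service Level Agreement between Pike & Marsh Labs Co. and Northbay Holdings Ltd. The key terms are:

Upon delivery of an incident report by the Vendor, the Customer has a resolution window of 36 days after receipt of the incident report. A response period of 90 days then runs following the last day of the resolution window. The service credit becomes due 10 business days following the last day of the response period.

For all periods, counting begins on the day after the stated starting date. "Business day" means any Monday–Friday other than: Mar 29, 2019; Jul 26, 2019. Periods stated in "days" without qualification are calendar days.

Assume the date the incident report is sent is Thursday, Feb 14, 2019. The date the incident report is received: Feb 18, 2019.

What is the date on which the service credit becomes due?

Jul 8, 2019

The last day of the resolution window: Feb 18, 2019 + 36 days = Mar 26, 2019.
The last day of the response period: 90 calendar days after Mar 26, 2019 is Jun 24, 2019.
The date on which the service credit becomes due: 10 business days after Monday, Jun 24, 2019, skipping weekends — Jun 25, Jun 26, Jun 27, Jun 28, Jul 1, Jul 2, Jul 3, Jul 4, Jul 5, Jul 8 — lands on Monday, Jul 8, 2019.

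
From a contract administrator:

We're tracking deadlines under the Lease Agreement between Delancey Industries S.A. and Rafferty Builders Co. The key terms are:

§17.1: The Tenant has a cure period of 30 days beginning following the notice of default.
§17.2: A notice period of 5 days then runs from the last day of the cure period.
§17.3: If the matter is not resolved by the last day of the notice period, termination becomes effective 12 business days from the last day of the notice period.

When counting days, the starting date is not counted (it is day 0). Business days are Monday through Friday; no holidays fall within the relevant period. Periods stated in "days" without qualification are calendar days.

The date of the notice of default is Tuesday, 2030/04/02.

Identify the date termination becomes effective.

2030/05/23

Adding 30 calendar days to 2030/04/02 gives 2030/05/02, which is the last day of the cure period.
The last day of the notice period: 5 calendar days after 2030/05/02 is 2030/05/07.
From Tuesday, 2030/05/07, 12 business days (May 8, May 9, May 10, May 13, …, May 21, May 22, May 23, skipping weekends) brings us to Thursday, 2030/05/23, which is the date termination becomes effective.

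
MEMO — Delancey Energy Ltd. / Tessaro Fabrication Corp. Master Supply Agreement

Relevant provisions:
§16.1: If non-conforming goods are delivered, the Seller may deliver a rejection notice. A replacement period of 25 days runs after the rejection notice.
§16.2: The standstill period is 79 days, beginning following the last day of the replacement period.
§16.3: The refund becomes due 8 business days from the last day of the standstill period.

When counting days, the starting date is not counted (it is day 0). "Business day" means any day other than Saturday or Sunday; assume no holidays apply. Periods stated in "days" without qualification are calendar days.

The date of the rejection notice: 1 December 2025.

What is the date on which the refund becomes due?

The last day of the replacement period: 1 December 2025 + 25 days = 26 December 2025.
The last day of the standstill period: 26 December 2025 + 79 days = 15 March 2026.
From Sunday, 15 March 2026, 8 business days (Mar 16, Mar 17, Mar 18, Mar 19, Mar 20, Mar 23, Mar 24, Mar 25, skipping weekends) brings us to Wednesday, 25 March 2026, which is the date on which the refund becomes due.

25 March 2026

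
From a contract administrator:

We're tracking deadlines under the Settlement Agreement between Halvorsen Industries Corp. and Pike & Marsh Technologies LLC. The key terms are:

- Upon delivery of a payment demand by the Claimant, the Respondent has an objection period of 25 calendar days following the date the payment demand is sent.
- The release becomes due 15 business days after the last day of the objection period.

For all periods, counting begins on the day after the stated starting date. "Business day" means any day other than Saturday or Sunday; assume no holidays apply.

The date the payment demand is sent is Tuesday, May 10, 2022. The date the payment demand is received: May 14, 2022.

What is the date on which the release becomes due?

The last day of the objection period: May 10, 2022 + 25 days = June 4, 2022.
The date on which the release becomes due: 15 business days after Saturday, June 4, 2022, skipping weekends — Jun 6, Jun 7, Jun 8, Jun 9, …, Jun 22, Jun 23, Jun 24 — lands on Friday, June 24, 2022.

June 24, 2022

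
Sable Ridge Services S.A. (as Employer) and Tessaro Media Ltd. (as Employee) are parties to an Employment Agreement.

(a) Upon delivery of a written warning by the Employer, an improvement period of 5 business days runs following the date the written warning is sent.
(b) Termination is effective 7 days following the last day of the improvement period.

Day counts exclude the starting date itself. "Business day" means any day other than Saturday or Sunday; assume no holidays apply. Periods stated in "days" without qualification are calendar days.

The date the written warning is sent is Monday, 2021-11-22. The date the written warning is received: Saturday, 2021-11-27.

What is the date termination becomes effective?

2021-12-06

The last day of the improvement period: 5 business days after Monday, 2021-11-22, skipping weekends — Nov 23, Nov 24, Nov 25, Nov 26, Nov 29 — lands on Monday, 2021-11-29.
The date termination becomes effective: 7 calendar days after 2021-11-29 is 2021-12-06.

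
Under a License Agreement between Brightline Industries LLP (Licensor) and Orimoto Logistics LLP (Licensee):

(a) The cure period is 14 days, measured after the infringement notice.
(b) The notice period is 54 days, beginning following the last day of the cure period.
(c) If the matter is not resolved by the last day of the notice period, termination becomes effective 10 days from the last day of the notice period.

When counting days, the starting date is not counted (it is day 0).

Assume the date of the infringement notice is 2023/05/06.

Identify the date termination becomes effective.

2023/07/23

Adding 14 calendar days to 2023/05/06 gives 2023/05/20, which is the last day of the cure period.
The last day of the notice period: 2023/05/20 + 54 days = 2023/07/13.
The date termination becomes effective: 10 calendar days after 2023/07/13 is 2023/07/23.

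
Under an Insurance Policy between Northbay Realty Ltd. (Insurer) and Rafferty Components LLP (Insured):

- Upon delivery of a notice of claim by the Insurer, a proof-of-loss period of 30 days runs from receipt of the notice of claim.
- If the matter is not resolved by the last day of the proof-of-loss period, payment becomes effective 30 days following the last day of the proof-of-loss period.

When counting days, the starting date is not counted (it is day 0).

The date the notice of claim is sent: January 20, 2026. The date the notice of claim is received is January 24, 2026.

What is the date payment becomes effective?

March 25, 2026

Adding 30 calendar days to January 24, 2026 gives February 23, 2026, which is the last day of the proof-of-loss period.
The date payment becomes effective: 30 calendar days after February 23, 2026 is March 25, 2026.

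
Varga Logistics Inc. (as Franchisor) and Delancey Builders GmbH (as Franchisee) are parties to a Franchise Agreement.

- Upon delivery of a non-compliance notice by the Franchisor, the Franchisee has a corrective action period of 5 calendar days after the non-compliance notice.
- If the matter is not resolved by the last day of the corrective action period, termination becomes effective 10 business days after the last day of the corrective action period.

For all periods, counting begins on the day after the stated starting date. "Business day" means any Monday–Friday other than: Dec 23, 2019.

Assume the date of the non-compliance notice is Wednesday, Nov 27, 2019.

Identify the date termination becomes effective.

Dec 16, 2019

The last day of the corrective action period: 5 calendar days after Nov 27, 2019 is Dec 2, 2019.
The date termination becomes effective: 10 business days after Monday, Dec 2, 2019, skipping weekends — Dec 3, Dec 4, Dec 5, Dec 6, Dec 9, Dec 10, Dec 11, Dec 12, Dec 13, Dec 16 — lands on Monday, Dec 16, 2019.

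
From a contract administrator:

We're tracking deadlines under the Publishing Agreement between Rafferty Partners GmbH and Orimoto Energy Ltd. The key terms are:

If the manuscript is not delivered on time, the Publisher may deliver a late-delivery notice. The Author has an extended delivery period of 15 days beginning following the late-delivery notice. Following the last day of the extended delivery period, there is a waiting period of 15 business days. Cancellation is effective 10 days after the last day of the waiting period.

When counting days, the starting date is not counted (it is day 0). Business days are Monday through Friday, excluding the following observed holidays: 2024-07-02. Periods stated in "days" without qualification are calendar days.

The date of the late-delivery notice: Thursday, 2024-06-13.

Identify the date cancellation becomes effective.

Adding 15 calendar days to 2024-06-13 gives 2024-06-28, which is the last day of the extended delivery period.
From Friday, 2024-06-28, 15 business days (Jul 1, Jul 3, Jul 4, Jul 5, …, Jul 18, Jul 19, Jul 22, skipping weekends and the listed holiday on Jul 2) brings us to Monday, 2024-07-22, which is the last day of the waiting period.
Adding 10 calendar days to 2024-07-22 gives 2024-08-01, which is the date cancellation becomes effective.

2024-08-01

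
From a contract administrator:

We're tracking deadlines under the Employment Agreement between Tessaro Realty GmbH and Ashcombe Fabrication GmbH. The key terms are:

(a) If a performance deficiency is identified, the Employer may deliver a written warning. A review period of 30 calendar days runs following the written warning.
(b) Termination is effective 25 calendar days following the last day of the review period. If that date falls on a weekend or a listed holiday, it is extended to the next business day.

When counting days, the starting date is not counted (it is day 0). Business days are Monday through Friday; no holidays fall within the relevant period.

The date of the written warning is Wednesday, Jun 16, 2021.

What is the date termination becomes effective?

Aug 10, 2021

The last day of the review period: Jun 16, 2021 + 30 days = Jul 16, 2021.
Adding 25 calendar days to Jul 16, 2021 gives Aug 10, 2021, which is the date termination becomes effective. Aug 10, 2021 is a Tuesday, so no roll-forward applies.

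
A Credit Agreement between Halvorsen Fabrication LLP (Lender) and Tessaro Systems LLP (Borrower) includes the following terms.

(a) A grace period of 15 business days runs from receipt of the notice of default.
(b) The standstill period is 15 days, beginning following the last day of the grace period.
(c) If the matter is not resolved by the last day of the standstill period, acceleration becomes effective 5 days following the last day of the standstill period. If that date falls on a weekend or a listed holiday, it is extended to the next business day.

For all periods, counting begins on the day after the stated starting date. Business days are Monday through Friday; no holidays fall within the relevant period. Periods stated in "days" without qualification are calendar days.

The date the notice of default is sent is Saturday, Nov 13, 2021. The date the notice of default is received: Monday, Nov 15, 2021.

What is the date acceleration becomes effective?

From Monday, Nov 15, 2021, 15 business days (Nov 16, Nov 17, Nov 18, Nov 19, …, Dec 2, Dec 3, Dec 6, skipping weekends) brings us to Monday, Dec 6, 2021, which is the last day of the grace period.
The last day of the standstill period: Dec 6, 2021 + 15 days = Dec 21, 2021.
Adding 5 calendar days to Dec 21, 2021 gives Dec 26, 2021, which is the date acceleration becomes effective. That falls on a Sunday, so it rolls to the next business day, Monday, Dec 27, 2021.

Dec 27, 2021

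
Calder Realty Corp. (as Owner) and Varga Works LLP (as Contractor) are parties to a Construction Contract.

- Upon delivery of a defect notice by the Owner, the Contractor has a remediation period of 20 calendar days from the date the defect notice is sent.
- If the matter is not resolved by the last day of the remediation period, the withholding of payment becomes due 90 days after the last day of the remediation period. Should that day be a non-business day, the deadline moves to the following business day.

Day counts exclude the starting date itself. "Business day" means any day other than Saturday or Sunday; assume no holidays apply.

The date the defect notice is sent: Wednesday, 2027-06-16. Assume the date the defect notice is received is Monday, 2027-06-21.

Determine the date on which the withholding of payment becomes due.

2027-10-04

Adding 20 calendar days to 2027-06-16 gives 2027-07-06, which is the last day of the remediation period.
Adding 90 calendar days to 2027-07-06 gives 2027-10-04, which is the date on which the withholding of payment becomes due. 2027-10-04 is a Monday, so no roll-forward applies.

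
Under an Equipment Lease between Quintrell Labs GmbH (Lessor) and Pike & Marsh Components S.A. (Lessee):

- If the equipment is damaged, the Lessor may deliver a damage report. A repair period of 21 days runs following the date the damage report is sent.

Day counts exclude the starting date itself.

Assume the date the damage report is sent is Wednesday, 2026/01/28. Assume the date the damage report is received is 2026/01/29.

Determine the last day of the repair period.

Adding 21 calendar days to 2026/01/28 gives 2026/02/18, which is the last day of the repair period.

2026/02/18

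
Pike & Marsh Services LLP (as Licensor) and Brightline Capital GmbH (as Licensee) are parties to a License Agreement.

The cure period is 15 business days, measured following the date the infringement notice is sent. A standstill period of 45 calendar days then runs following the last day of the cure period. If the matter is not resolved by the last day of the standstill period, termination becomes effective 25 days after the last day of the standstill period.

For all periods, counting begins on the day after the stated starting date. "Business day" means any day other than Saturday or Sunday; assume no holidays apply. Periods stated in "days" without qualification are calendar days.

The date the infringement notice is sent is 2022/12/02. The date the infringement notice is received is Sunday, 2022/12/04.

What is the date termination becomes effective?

From Friday, 2022/12/02, 15 business days (Dec 5, Dec 6, Dec 7, Dec 8, …, Dec 21, Dec 22, Dec 23, skipping weekends) brings us to Friday, 2022/12/23, which is the last day of the cure period.
Adding 45 calendar days to 2022/12/23 gives 2023/02/06, which is the last day of the standstill period.
Adding 25 calendar days to 2023/02/06 gives 2023/03/03, which is the date termination becomes effective.

2023/03/03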